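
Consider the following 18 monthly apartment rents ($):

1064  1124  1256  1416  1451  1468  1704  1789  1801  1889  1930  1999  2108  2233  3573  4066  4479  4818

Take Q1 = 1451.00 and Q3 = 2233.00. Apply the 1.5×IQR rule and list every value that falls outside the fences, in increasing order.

IQR = Q3 − Q1 = 2233.00 − 1451.00 = 782.00.
Lower fence = Q1 − 1.5·IQR = 1451.00 − 1173.00 = 278.00.
Upper fence = Q3 + 1.5·IQR = 2233.00 + 1173.00 = 3406.00.
3573 > 3406.00 → outlier.
4066 > 3406.00 → outlier.
4479 > 3406.00 → outlier.
4818 > 3406.00 → outlier.
All remaining values lie within [278.00, 3406.00].

3573, 4066, 4479, 4818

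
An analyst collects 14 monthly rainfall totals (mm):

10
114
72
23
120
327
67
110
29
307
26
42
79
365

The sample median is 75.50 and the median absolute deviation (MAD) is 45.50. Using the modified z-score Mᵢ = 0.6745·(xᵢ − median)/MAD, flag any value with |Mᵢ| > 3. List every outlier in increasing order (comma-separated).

307, 327, 365

|Mᵢ| > 3 ⇔ |xᵢ − 75.50| > 3·45.50/0.6745 = 202.37.
So outliers lie outside [-126.87, 277.87].
307: M = 3.43 → outlier.
327: M = 3.73 → outlier.
365: M = 4.29 → outlier.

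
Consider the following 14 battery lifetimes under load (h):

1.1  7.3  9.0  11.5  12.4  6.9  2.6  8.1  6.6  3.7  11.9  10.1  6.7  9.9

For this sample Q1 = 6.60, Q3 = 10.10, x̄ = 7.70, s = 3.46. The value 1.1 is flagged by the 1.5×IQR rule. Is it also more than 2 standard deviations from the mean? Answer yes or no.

z = (1.1 − 7.70) / 3.46 = -1.91.
|z| = 1.91 ≤ 2.

no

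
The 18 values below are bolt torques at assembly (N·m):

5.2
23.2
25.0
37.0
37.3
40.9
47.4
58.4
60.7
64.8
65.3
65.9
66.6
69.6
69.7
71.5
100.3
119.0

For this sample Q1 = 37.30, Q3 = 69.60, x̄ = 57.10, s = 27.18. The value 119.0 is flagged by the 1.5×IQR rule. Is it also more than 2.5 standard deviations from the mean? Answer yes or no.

z = (119.0 − 57.10) / 27.18 = 2.28.
|z| = 2.28 ≤ 2.5.

no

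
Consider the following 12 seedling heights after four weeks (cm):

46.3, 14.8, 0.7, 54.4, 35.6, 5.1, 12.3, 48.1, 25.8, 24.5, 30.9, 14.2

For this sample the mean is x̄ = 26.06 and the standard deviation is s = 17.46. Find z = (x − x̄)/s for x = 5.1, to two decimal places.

-1.20

z = (5.1 − 26.06) / 17.46 = -1.20.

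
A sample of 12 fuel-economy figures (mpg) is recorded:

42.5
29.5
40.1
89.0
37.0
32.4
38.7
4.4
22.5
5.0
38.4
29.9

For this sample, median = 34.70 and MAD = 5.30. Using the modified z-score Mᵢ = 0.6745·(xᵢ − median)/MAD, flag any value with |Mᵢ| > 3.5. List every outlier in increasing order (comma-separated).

4.4, 5.0, 89.0

|Mᵢ| > 3.5 ⇔ |xᵢ − 34.70| > 3.5·5.30/0.6745 = 27.50.
So outliers lie outside [7.20, 62.20].
4.4: M = -3.86 → outlier.
5.0: M = -3.78 → outlier.
89.0: M = 6.91 → outlier.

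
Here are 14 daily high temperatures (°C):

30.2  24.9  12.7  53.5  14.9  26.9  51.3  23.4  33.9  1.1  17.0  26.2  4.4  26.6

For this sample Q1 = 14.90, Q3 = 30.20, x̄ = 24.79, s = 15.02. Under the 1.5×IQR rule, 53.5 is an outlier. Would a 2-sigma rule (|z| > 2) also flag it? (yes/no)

z = (53.5 − 24.79) / 15.02 = 1.91.
|z| = 1.91 ≤ 2.

no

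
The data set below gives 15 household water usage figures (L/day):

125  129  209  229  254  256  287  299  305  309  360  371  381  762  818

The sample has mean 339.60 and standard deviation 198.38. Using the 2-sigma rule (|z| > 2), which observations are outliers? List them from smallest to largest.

762, 818

Cutoffs at x̄ ± 2s: 339.60 ± 2·198.38 = [-57.16, 736.36].
762: z = 2.13, |z| > 2 → outlier.
818: z = 2.41, |z| > 2 → outlier.
Every other value lies within [-57.16, 736.36].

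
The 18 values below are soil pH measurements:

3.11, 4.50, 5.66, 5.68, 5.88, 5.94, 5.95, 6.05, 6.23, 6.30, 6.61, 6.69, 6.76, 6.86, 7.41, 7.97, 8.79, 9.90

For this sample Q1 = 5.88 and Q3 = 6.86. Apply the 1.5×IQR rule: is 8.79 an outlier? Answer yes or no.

yes

IQR = Q3 − Q1 = 6.86 − 5.88 = 0.98.
Lower fence = Q1 − 1.5·IQR = 5.88 − 1.47 = 4.41.
Upper fence = Q3 + 1.5·IQR = 6.86 + 1.47 = 8.33.
8.79 lies above the upper fence.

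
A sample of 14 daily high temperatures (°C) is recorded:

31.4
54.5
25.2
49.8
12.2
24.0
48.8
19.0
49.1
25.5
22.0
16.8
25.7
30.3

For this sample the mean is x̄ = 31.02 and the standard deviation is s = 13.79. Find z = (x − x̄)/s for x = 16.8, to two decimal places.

z = (16.8 − 31.02) / 13.79 = -1.03.

-1.03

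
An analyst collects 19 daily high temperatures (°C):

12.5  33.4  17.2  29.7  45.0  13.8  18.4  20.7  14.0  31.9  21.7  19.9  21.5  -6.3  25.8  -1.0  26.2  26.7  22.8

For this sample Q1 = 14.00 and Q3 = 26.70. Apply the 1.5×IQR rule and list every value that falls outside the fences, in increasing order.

-6.3

IQR = Q3 − Q1 = 26.70 − 14.00 = 12.70.
Lower fence = Q1 − 1.5·IQR = 14.00 − 19.05 = -5.05.
Upper fence = Q3 + 1.5·IQR = 26.70 + 19.05 = 45.75.
-6.3 < -5.05 → outlier.
All remaining values lie within [-5.05, 45.75].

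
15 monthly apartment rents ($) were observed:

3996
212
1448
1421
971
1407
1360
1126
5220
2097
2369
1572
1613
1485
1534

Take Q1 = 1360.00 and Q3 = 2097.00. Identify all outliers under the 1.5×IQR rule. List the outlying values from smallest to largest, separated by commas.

212, 3996, 5220

IQR = Q3 − Q1 = 2097.00 − 1360.00 = 737.00.
Lower fence = Q1 − 1.5·IQR = 1360.00 − 1105.50 = 254.50.
Upper fence = Q3 + 1.5·IQR = 2097.00 + 1105.50 = 3202.50.
212 < 254.50 → outlier.
3996 > 3202.50 → outlier.
5220 > 3202.50 → outlier.
All remaining values lie within [254.50, 3202.50].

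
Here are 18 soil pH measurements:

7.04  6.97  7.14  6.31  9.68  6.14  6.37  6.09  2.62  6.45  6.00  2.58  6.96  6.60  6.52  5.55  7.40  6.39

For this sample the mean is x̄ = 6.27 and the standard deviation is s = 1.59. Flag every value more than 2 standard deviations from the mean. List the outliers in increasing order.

Cutoffs at x̄ ± 2s: 6.27 ± 2·1.59 = [3.09, 9.45].
2.58: z = -2.32, |z| > 2 → outlier.
2.62: z = -2.30, |z| > 2 → outlier.
9.68: z = 2.14, |z| > 2 → outlier.
Every other value lies within [3.09, 9.45].

2.58, 2.62, 9.68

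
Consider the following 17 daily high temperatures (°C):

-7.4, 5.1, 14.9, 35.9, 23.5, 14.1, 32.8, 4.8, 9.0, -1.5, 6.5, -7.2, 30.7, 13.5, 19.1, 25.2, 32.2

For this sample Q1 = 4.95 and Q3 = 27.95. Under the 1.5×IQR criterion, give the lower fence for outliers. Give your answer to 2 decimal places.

IQR = Q3 − Q1 = 27.95 − 4.95 = 23.00.
Lower fence = Q1 − 1.5·IQR = 4.95 − 34.50 = -29.55.
Upper fence = Q3 + 1.5·IQR = 27.95 + 34.50 = 62.45.

-29.55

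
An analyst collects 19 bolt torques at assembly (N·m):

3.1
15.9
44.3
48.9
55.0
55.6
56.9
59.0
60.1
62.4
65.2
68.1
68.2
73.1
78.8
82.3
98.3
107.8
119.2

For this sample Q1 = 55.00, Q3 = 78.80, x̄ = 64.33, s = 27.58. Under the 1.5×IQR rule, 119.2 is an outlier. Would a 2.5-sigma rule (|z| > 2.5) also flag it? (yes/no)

z = (119.2 − 64.33) / 27.58 = 1.99.
|z| = 1.99 ≤ 2.5.

no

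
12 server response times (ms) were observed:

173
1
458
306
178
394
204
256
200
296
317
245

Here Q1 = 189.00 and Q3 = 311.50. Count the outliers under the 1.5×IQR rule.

1

IQR = 122.50; fences at 189.00 − 183.75 = 5.25 and 311.50 + 183.75 = 495.25.
Outside the cutoffs: 1.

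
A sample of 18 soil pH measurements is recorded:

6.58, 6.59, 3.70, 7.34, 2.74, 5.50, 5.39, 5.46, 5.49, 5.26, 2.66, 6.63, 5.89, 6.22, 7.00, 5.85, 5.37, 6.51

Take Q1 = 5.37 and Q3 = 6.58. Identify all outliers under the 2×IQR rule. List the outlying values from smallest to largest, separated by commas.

2.66, 2.74

IQR = Q3 − Q1 = 6.58 − 5.37 = 1.21.
Lower fence = Q1 − 2·IQR = 5.37 − 2.42 = 2.95.
Upper fence = Q3 + 2·IQR = 6.58 + 2.42 = 9.00.
2.66 < 2.95 → outlier.
2.74 < 2.95 → outlier.
All remaining values lie within [2.95, 9.00].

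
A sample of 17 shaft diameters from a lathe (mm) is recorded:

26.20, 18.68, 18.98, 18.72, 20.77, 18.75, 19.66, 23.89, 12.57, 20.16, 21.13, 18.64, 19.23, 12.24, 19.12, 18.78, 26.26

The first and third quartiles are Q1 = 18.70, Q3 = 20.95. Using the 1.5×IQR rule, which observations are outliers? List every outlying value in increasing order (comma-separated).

12.24, 12.57, 26.20, 26.26

IQR = Q3 − Q1 = 20.95 − 18.70 = 2.25.
Lower fence = Q1 − 1.5·IQR = 18.70 − 3.375 = 15.325.
Upper fence = Q3 + 1.5·IQR = 20.95 + 3.375 = 24.325.
12.24 < 15.325 → outlier.
12.57 < 15.325 → outlier.
26.20 > 24.325 → outlier.
26.26 > 24.325 → outlier.
All remaining values lie within [15.325, 24.325].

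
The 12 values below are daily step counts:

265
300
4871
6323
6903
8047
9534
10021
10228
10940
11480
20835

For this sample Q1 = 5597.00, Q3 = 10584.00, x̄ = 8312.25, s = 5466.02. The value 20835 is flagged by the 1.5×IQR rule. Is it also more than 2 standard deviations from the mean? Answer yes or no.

z = (20835 − 8312.25) / 5466.02 = 2.29.
|z| = 2.29 > 2.

yes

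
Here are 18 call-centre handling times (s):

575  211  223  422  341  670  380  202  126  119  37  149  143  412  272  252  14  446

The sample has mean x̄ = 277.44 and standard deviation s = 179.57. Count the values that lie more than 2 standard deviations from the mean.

1

Cutoffs: x̄ ± 2s = [-81.70, 636.58].
Outside the cutoffs: 670.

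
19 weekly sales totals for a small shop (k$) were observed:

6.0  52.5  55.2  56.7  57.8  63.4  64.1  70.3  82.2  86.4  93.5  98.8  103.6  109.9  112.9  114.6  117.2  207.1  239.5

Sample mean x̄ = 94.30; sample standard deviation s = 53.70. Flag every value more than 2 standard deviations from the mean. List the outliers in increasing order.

207.1, 239.5

Cutoffs at x̄ ± 2s: 94.30 ± 2·53.70 = [-13.10, 201.70].
207.1: z = 2.10, |z| > 2 → outlier.
239.5: z = 2.70, |z| > 2 → outlier.
Every other value lies within [-13.10, 201.70].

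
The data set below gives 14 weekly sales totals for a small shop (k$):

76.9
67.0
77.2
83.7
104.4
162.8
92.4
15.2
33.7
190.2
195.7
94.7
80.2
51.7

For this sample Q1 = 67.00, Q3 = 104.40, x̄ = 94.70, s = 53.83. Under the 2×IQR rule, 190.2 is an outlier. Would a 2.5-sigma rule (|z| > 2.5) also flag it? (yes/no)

z = (190.2 − 94.70) / 53.83 = 1.77.
|z| = 1.77 ≤ 2.5.

no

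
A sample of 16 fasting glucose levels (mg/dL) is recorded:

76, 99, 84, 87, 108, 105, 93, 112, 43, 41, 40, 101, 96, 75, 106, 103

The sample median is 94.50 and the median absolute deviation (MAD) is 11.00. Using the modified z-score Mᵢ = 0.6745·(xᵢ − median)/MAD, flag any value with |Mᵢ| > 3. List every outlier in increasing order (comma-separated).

40, 41, 43

|Mᵢ| > 3 ⇔ |xᵢ − 94.50| > 3·11.00/0.6745 = 48.93.
So outliers lie outside [45.57, 143.43].
40: M = -3.34 → outlier.
41: M = -3.28 → outlier.
43: M = -3.16 → outlier.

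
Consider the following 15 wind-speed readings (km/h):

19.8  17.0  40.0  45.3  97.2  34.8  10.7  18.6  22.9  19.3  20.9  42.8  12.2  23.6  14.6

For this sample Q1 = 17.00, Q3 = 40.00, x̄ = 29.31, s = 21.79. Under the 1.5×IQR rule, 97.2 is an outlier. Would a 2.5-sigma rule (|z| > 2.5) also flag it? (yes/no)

z = (97.2 − 29.31) / 21.79 = 3.12.
|z| = 3.12 > 2.5.

yes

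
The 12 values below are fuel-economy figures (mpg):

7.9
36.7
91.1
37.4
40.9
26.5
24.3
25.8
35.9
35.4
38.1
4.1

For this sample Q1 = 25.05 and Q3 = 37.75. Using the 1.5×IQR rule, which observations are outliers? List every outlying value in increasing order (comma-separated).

IQR = Q3 − Q1 = 37.75 − 25.05 = 12.70.
Lower fence = Q1 − 1.5·IQR = 25.05 − 19.05 = 6.00.
Upper fence = Q3 + 1.5·IQR = 37.75 + 19.05 = 56.80.
4.1 < 6.00 → outlier.
91.1 > 56.80 → outlier.
All remaining values lie within [6.00, 56.80].

4.1, 91.1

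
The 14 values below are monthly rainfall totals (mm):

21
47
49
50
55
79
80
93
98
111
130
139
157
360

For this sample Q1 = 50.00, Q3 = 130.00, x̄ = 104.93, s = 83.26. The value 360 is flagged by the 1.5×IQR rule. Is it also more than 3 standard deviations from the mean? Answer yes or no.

z = (360 − 104.93) / 83.26 = 3.06.
|z| = 3.06 > 3.

yes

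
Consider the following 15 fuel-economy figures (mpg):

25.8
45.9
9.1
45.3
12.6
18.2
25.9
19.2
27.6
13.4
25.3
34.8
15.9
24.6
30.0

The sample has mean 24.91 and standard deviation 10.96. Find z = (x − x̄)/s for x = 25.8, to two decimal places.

0.08

z = (25.8 − 24.91) / 10.96 = 0.08.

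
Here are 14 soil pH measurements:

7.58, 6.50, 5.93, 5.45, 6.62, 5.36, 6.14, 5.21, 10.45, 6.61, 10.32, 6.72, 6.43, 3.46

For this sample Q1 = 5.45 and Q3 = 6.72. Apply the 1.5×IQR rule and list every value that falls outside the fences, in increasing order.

3.46, 10.32, 10.45

IQR = Q3 − Q1 = 6.72 − 5.45 = 1.27.
Lower fence = Q1 − 1.5·IQR = 5.45 − 1.905 = 3.545.
Upper fence = Q3 + 1.5·IQR = 6.72 + 1.905 = 8.625.
3.46 < 3.545 → outlier.
10.32 > 8.625 → outlier.
10.45 > 8.625 → outlier.
All remaining values lie within [3.545, 8.625].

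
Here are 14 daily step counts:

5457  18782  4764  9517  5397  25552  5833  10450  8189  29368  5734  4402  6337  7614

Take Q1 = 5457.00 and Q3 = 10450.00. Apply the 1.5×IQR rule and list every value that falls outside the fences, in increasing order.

18782, 25552, 29368

IQR = Q3 − Q1 = 10450.00 − 5457.00 = 4993.00.
Lower fence = Q1 − 1.5·IQR = 5457.00 − 7489.50 = -2032.50.
Upper fence = Q3 + 1.5·IQR = 10450.00 + 7489.50 = 17939.50.
18782 > 17939.50 → outlier.
25552 > 17939.50 → outlier.
29368 > 17939.50 → outlier.
All remaining values lie within [-2032.50, 17939.50].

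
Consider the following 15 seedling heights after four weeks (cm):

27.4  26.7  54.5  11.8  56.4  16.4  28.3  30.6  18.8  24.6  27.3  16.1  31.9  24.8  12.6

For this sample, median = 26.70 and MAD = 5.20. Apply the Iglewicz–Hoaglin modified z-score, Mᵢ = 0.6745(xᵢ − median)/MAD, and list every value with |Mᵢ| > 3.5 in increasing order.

54.5, 56.4

|Mᵢ| > 3.5 ⇔ |xᵢ − 26.70| > 3.5·5.20/0.6745 = 26.98.
So outliers lie outside [-0.28, 53.68].
54.5: M = 3.61 → outlier.
56.4: M = 3.85 → outlier.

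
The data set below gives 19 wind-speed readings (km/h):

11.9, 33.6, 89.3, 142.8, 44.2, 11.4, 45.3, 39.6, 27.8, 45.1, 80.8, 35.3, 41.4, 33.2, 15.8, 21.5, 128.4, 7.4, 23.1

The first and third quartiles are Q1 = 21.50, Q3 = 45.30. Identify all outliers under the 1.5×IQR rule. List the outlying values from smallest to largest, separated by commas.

89.3, 128.4, 142.8

IQR = Q3 − Q1 = 45.30 − 21.50 = 23.80.
Lower fence = Q1 − 1.5·IQR = 21.50 − 35.70 = -14.20.
Upper fence = Q3 + 1.5·IQR = 45.30 + 35.70 = 81.00.
89.3 > 81.00 → outlier.
128.4 > 81.00 → outlier.
142.8 > 81.00 → outlier.
All remaining values lie within [-14.20, 81.00].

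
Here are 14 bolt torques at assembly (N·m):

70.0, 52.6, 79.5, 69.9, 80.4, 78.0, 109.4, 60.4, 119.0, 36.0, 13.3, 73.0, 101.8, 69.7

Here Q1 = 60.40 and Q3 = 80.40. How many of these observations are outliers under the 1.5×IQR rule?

IQR = 20.00; fences at 60.40 − 30.00 = 30.40 and 80.40 + 30.00 = 110.40.
Outside the cutoffs: 13.3, 119.0.

2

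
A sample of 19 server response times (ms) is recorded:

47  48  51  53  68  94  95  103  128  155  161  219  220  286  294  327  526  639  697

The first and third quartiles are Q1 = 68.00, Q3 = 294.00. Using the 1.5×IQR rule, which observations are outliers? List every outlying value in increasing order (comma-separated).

639, 697

IQR = Q3 − Q1 = 294.00 − 68.00 = 226.00.
Lower fence = Q1 − 1.5·IQR = 68.00 − 339.00 = -271.00.
Upper fence = Q3 + 1.5·IQR = 294.00 + 339.00 = 633.00.
639 > 633.00 → outlier.
697 > 633.00 → outlier.
All remaining values lie within [-271.00, 633.00].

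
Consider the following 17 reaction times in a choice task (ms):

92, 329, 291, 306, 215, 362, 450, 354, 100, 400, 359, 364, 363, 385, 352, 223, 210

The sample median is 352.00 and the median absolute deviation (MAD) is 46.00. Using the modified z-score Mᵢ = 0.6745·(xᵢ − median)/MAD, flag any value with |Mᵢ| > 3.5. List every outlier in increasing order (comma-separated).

|Mᵢ| > 3.5 ⇔ |xᵢ − 352.00| > 3.5·46.00/0.6745 = 238.70.
So outliers lie outside [113.30, 590.70].
92: M = -3.81 → outlier.
100: M = -3.70 → outlier.

92, 100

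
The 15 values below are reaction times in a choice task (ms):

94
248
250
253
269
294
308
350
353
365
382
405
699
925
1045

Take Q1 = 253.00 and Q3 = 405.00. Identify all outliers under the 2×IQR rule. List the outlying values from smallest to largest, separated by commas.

IQR = Q3 − Q1 = 405.00 − 253.00 = 152.00.
Lower fence = Q1 − 2·IQR = 253.00 − 304.00 = -51.00.
Upper fence = Q3 + 2·IQR = 405.00 + 304.00 = 709.00.
925 > 709.00 → outlier.
1045 > 709.00 → outlier.
All remaining values lie within [-51.00, 709.00].

925, 1045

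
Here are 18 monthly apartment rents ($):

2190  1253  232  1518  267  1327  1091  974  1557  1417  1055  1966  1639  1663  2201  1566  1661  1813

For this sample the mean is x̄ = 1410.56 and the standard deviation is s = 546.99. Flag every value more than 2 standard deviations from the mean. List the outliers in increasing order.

232, 267

Cutoffs at x̄ ± 2s: 1410.56 ± 2·546.99 = [316.58, 2504.54].
232: z = -2.15, |z| > 2 → outlier.
267: z = -2.09, |z| > 2 → outlier.
Every other value lies within [316.58, 2504.54].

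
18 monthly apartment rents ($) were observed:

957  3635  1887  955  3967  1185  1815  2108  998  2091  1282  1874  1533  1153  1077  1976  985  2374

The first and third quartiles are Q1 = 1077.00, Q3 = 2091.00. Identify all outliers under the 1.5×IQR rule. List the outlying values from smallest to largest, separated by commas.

3635, 3967

IQR = Q3 − Q1 = 2091.00 − 1077.00 = 1014.00.
Lower fence = Q1 − 1.5·IQR = 1077.00 − 1521.00 = -444.00.
Upper fence = Q3 + 1.5·IQR = 2091.00 + 1521.00 = 3612.00.
3635 > 3612.00 → outlier.
3967 > 3612.00 → outlier.
All remaining values lie within [-444.00, 3612.00].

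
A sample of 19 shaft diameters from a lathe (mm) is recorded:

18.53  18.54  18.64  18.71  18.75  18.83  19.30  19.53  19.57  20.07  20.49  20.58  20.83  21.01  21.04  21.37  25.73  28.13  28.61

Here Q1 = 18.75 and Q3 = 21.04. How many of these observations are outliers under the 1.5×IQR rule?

IQR = 2.29; fences at 18.75 − 3.435 = 15.315 and 21.04 + 3.435 = 24.475.
Outside the cutoffs: 25.73, 28.13, 28.61.

3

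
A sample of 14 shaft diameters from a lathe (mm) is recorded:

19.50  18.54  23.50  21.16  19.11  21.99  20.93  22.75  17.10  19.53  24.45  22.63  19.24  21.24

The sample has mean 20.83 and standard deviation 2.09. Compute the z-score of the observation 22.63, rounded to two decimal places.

z = (22.63 − 20.83) / 2.09 = 0.86.

0.86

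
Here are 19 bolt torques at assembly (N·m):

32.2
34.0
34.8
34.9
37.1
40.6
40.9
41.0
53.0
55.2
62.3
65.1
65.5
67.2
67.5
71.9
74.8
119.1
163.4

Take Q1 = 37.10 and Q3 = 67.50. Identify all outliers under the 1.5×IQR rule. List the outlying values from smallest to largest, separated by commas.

IQR = Q3 − Q1 = 67.50 − 37.10 = 30.40.
Lower fence = Q1 − 1.5·IQR = 37.10 − 45.60 = -8.50.
Upper fence = Q3 + 1.5·IQR = 67.50 + 45.60 = 113.10.
119.1 > 113.10 → outlier.
163.4 > 113.10 → outlier.
All remaining values lie within [-8.50, 113.10].

119.1, 163.4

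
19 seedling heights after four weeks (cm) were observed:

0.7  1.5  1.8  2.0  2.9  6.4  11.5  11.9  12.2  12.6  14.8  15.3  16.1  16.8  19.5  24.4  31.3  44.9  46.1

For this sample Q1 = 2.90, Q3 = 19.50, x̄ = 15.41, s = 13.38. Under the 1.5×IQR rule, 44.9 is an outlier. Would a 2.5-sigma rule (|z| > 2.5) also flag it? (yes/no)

z = (44.9 − 15.41) / 13.38 = 2.20.
|z| = 2.20 ≤ 2.5.

no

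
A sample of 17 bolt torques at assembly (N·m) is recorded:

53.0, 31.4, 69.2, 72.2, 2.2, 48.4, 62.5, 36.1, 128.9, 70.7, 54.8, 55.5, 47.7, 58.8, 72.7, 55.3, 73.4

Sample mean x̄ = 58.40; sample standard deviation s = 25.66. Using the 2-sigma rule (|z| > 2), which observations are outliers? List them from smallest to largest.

Cutoffs at x̄ ± 2s: 58.40 ± 2·25.66 = [7.08, 109.72].
2.2: z = -2.19, |z| > 2 → outlier.
128.9: z = 2.75, |z| > 2 → outlier.
Every other value lies within [7.08, 109.72].

2.2, 128.9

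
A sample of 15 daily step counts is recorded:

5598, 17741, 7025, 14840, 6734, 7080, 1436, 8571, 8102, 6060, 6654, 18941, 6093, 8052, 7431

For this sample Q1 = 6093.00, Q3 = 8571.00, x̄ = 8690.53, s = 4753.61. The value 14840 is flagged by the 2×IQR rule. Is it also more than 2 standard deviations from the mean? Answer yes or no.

z = (14840 − 8690.53) / 4753.61 = 1.29.
|z| = 1.29 ≤ 2.

no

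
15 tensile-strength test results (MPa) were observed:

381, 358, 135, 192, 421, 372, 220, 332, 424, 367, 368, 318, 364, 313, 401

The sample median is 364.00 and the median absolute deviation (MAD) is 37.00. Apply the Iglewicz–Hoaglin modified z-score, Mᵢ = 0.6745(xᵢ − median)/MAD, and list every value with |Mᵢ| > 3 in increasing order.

135, 192

|Mᵢ| > 3 ⇔ |xᵢ − 364.00| > 3·37.00/0.6745 = 164.57.
So outliers lie outside [199.43, 528.57].
135: M = -4.17 → outlier.
192: M = -3.14 → outlier.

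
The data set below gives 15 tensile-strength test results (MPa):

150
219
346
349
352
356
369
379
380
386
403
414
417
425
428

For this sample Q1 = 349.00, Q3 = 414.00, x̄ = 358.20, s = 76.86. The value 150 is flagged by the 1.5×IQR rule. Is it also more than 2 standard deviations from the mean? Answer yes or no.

z = (150 − 358.20) / 76.86 = -2.71.
|z| = 2.71 > 2.

yes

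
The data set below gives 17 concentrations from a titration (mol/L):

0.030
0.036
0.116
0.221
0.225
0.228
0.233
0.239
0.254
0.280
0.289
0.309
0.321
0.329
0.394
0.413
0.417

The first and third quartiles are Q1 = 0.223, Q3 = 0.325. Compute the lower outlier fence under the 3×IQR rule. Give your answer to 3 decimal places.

-0.083

IQR = Q3 − Q1 = 0.325 − 0.223 = 0.102.
Lower fence = Q1 − 3·IQR = 0.223 − 0.306 = -0.083.
Upper fence = Q3 + 3·IQR = 0.325 + 0.306 = 0.631.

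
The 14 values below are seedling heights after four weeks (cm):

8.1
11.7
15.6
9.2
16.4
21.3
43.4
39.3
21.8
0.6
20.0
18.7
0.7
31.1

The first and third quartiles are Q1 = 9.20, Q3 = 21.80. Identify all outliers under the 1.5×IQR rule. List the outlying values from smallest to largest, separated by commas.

IQR = Q3 − Q1 = 21.80 − 9.20 = 12.60.
Lower fence = Q1 − 1.5·IQR = 9.20 − 18.90 = -9.70.
Upper fence = Q3 + 1.5·IQR = 21.80 + 18.90 = 40.70.
43.4 > 40.70 → outlier.
All remaining values lie within [-9.70, 40.70].

43.4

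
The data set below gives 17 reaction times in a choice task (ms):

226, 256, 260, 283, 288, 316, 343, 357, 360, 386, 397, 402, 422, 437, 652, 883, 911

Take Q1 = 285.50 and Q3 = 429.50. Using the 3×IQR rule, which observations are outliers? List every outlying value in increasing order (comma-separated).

883, 911

IQR = Q3 − Q1 = 429.50 − 285.50 = 144.00.
Lower fence = Q1 − 3·IQR = 285.50 − 432.00 = -146.50.
Upper fence = Q3 + 3·IQR = 429.50 + 432.00 = 861.50.
883 > 861.50 → outlier.
911 > 861.50 → outlier.
All remaining values lie within [-146.50, 861.50].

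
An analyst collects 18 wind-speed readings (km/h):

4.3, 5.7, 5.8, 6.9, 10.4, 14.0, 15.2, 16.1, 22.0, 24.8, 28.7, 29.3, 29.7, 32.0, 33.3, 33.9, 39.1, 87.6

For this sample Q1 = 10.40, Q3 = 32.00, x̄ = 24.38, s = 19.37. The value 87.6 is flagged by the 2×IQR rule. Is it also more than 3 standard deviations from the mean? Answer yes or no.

z = (87.6 − 24.38) / 19.37 = 3.26.
|z| = 3.26 > 3.

yes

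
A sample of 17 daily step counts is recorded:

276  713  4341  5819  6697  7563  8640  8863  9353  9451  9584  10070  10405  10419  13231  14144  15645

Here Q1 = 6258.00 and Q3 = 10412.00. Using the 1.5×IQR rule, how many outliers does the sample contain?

0

IQR = 4154.00; fences at 6258.00 − 6231.00 = 27.00 and 10412.00 + 6231.00 = 16643.00.
Every value lies within the cutoffs.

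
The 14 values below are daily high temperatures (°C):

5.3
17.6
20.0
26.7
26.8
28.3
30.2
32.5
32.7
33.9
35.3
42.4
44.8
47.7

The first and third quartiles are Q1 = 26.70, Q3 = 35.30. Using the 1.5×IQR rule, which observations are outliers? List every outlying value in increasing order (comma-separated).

IQR = Q3 − Q1 = 35.30 − 26.70 = 8.60.
Lower fence = Q1 − 1.5·IQR = 26.70 − 12.90 = 13.80.
Upper fence = Q3 + 1.5·IQR = 35.30 + 12.90 = 48.20.
5.3 < 13.80 → outlier.
All remaining values lie within [13.80, 48.20].

5.3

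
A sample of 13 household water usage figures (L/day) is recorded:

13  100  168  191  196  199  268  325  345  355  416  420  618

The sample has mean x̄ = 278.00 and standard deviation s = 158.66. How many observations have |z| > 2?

1

Cutoffs: x̄ ± 2s = [-39.32, 595.32].
Outside the cutoffs: 618.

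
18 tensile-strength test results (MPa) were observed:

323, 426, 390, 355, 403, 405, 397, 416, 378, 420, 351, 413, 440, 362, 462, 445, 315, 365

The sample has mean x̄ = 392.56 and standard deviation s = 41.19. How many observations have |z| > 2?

0

Cutoffs: x̄ ± 2s = [310.18, 474.94].
Every value lies within the cutoffs.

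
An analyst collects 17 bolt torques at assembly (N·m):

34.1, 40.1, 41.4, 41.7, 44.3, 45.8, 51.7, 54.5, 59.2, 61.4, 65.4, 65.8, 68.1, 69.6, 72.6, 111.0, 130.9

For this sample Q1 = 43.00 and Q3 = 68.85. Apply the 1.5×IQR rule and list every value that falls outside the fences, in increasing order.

111.0, 130.9

IQR = Q3 − Q1 = 68.85 − 43.00 = 25.85.
Lower fence = Q1 − 1.5·IQR = 43.00 − 38.775 = 4.225.
Upper fence = Q3 + 1.5·IQR = 68.85 + 38.775 = 107.625.
111.0 > 107.625 → outlier.
130.9 > 107.625 → outlier.
All remaining values lie within [4.225, 107.625].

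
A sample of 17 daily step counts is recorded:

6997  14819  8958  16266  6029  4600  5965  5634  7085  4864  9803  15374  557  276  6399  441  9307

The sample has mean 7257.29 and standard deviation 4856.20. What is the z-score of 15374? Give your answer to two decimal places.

z = (15374 − 7257.29) / 4856.20 = 1.67.

1.67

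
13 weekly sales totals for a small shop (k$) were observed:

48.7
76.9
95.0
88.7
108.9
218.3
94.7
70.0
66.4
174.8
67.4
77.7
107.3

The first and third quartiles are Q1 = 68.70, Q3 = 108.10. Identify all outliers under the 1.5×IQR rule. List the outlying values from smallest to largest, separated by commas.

IQR = Q3 − Q1 = 108.10 − 68.70 = 39.40.
Lower fence = Q1 − 1.5·IQR = 68.70 − 59.10 = 9.60.
Upper fence = Q3 + 1.5·IQR = 108.10 + 59.10 = 167.20.
174.8 > 167.20 → outlier.
218.3 > 167.20 → outlier.
All remaining values lie within [9.60, 167.20].

174.8, 218.3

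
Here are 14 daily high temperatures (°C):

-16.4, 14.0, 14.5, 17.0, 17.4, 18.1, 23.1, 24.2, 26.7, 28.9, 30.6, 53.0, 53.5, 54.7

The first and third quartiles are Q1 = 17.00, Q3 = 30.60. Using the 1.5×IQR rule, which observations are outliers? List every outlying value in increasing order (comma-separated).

-16.4, 53.0, 53.5, 54.7

IQR = Q3 − Q1 = 30.60 − 17.00 = 13.60.
Lower fence = Q1 − 1.5·IQR = 17.00 − 20.40 = -3.40.
Upper fence = Q3 + 1.5·IQR = 30.60 + 20.40 = 51.00.
-16.4 < -3.40 → outlier.
53.0 > 51.00 → outlier.
53.5 > 51.00 → outlier.
54.7 > 51.00 → outlier.
All remaining values lie within [-3.40, 51.00].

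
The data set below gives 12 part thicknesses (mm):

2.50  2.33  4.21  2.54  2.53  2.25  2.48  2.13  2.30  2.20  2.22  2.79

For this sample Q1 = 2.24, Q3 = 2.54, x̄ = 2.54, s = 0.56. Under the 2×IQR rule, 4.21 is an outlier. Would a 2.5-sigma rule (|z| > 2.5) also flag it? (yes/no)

yes

z = (4.21 − 2.54) / 0.56 = 2.98.
|z| = 2.98 > 2.5.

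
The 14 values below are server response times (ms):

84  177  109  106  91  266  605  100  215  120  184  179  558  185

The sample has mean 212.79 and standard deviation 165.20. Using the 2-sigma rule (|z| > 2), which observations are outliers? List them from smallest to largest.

558, 605

Cutoffs at x̄ ± 2s: 212.79 ± 2·165.20 = [-117.61, 543.19].
558: z = 2.09, |z| > 2 → outlier.
605: z = 2.37, |z| > 2 → outlier.
Every other value lies within [-117.61, 543.19].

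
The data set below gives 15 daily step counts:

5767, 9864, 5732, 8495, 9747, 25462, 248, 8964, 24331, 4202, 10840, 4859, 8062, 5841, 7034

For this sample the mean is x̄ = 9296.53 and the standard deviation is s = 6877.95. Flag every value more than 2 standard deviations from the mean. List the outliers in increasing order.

Cutoffs at x̄ ± 2s: 9296.53 ± 2·6877.95 = [-4459.37, 23052.43].
24331: z = 2.19, |z| > 2 → outlier.
25462: z = 2.35, |z| > 2 → outlier.
Every other value lies within [-4459.37, 23052.43].

24331, 25462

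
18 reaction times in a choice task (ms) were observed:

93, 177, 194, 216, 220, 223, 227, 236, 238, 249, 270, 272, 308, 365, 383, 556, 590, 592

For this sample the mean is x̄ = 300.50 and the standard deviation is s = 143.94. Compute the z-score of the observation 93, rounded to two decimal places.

z = (93 − 300.50) / 143.94 = -1.44.

-1.44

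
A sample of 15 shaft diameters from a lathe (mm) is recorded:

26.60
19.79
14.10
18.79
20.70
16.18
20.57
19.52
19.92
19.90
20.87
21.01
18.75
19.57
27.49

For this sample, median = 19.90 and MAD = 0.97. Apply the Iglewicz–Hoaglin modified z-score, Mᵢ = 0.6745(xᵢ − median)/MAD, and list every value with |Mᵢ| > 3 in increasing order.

14.10, 26.60, 27.49

|Mᵢ| > 3 ⇔ |xᵢ − 19.90| > 3·0.97/0.6745 = 4.31.
So outliers lie outside [15.59, 24.21].
14.10: M = -4.03 → outlier.
26.60: M = 4.66 → outlier.
27.49: M = 5.28 → outlier.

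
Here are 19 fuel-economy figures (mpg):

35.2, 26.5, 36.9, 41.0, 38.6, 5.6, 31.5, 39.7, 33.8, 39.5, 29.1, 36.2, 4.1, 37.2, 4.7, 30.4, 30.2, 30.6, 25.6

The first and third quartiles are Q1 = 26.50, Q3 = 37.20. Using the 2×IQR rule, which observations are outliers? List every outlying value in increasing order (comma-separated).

4.1, 4.7

IQR = Q3 − Q1 = 37.20 − 26.50 = 10.70.
Lower fence = Q1 − 2·IQR = 26.50 − 21.40 = 5.10.
Upper fence = Q3 + 2·IQR = 37.20 + 21.40 = 58.60.
4.1 < 5.10 → outlier.
4.7 < 5.10 → outlier.
All remaining values lie within [5.10, 58.60].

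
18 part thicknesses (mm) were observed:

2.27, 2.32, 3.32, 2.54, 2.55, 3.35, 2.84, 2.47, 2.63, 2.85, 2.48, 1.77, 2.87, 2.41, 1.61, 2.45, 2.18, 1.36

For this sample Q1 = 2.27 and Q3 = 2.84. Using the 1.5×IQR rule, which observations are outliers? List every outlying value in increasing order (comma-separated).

IQR = Q3 − Q1 = 2.84 − 2.27 = 0.57.
Lower fence = Q1 − 1.5·IQR = 2.27 − 0.855 = 1.415.
Upper fence = Q3 + 1.5·IQR = 2.84 + 0.855 = 3.695.
1.36 < 1.415 → outlier.
All remaining values lie within [1.415, 3.695].

1.36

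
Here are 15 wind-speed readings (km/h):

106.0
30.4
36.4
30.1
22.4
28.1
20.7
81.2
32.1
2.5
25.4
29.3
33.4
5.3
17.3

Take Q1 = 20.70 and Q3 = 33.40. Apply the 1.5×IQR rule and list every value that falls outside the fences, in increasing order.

IQR = Q3 − Q1 = 33.40 − 20.70 = 12.70.
Lower fence = Q1 − 1.5·IQR = 20.70 − 19.05 = 1.65.
Upper fence = Q3 + 1.5·IQR = 33.40 + 19.05 = 52.45.
81.2 > 52.45 → outlier.
106.0 > 52.45 → outlier.
All remaining values lie within [1.65, 52.45].

81.2, 106.0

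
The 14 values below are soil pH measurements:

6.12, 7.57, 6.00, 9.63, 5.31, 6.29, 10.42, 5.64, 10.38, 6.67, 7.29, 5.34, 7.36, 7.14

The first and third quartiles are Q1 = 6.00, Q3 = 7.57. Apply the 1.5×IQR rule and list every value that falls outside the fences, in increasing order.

IQR = Q3 − Q1 = 7.57 − 6.00 = 1.57.
Lower fence = Q1 − 1.5·IQR = 6.00 − 2.355 = 3.645.
Upper fence = Q3 + 1.5·IQR = 7.57 + 2.355 = 9.925.
10.38 > 9.925 → outlier.
10.42 > 9.925 → outlier.
All remaining values lie within [3.645, 9.925].

10.38, 10.42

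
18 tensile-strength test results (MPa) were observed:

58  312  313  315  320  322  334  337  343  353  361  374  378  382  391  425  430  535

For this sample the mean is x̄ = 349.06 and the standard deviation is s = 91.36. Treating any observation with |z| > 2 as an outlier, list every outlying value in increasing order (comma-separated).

Cutoffs at x̄ ± 2s: 349.06 ± 2·91.36 = [166.34, 531.78].
58: z = -3.19, |z| > 2 → outlier.
535: z = 2.04, |z| > 2 → outlier.
Every other value lies within [166.34, 531.78].

58, 535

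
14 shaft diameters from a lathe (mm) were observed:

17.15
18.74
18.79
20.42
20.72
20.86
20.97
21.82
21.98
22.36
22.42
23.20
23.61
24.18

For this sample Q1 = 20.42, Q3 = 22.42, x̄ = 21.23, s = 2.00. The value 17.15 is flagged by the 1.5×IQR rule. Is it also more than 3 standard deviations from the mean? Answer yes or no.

z = (17.15 − 21.23) / 2.00 = -2.04.
|z| = 2.04 ≤ 3.

no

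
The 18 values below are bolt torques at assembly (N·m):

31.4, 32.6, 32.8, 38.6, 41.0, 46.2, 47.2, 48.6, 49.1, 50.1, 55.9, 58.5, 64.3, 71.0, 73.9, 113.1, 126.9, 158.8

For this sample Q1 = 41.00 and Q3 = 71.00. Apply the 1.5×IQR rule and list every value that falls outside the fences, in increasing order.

IQR = Q3 − Q1 = 71.00 − 41.00 = 30.00.
Lower fence = Q1 − 1.5·IQR = 41.00 − 45.00 = -4.00.
Upper fence = Q3 + 1.5·IQR = 71.00 + 45.00 = 116.00.
126.9 > 116.00 → outlier.
158.8 > 116.00 → outlier.
All remaining values lie within [-4.00, 116.00].

126.9, 158.8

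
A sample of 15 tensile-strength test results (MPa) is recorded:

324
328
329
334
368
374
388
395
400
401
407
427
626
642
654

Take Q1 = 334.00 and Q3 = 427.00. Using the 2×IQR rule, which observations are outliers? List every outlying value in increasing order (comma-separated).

IQR = Q3 − Q1 = 427.00 − 334.00 = 93.00.
Lower fence = Q1 − 2·IQR = 334.00 − 186.00 = 148.00.
Upper fence = Q3 + 2·IQR = 427.00 + 186.00 = 613.00.
626 > 613.00 → outlier.
642 > 613.00 → outlier.
654 > 613.00 → outlier.
All remaining values lie within [148.00, 613.00].

626, 642, 654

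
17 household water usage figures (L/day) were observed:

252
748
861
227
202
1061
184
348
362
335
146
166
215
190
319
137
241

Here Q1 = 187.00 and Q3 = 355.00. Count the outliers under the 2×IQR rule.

IQR = 168.00; fences at 187.00 − 336.00 = -149.00 and 355.00 + 336.00 = 691.00.
Outside the cutoffs: 748, 861, 1061.

3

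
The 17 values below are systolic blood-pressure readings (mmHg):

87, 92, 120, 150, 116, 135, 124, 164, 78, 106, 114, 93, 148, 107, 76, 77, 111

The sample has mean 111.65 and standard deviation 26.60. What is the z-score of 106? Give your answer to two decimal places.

-0.21

z = (106 − 111.65) / 26.60 = -0.21.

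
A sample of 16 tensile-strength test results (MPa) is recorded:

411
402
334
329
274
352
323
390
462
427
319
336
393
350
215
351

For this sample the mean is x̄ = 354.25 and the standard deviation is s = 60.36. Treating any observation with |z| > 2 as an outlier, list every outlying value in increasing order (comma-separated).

Cutoffs at x̄ ± 2s: 354.25 ± 2·60.36 = [233.53, 474.97].
215: z = -2.31, |z| > 2 → outlier.
Every other value lies within [233.53, 474.97].

215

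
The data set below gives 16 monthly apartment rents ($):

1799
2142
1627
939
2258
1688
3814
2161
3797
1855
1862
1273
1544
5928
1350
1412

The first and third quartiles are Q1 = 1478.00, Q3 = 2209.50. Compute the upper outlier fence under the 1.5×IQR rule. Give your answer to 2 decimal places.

IQR = Q3 − Q1 = 2209.50 − 1478.00 = 731.50.
Lower fence = Q1 − 1.5·IQR = 1478.00 − 1097.25 = 380.75.
Upper fence = Q3 + 1.5·IQR = 2209.50 + 1097.25 = 3306.75.

3306.75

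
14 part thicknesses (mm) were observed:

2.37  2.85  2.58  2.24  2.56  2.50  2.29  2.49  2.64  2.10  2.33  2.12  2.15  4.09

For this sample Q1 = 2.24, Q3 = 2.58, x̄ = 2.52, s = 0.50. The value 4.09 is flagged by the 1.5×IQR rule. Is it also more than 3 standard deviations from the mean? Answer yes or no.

z = (4.09 − 2.52) / 0.50 = 3.14.
|z| = 3.14 > 3.

yes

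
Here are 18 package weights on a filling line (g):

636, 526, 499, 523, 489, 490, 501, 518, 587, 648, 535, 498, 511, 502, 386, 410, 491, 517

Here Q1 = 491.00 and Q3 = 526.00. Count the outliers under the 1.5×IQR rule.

IQR = 35.00; fences at 491.00 − 52.50 = 438.50 and 526.00 + 52.50 = 578.50.
Outside the cutoffs: 386, 410, 587, 636, 648.

5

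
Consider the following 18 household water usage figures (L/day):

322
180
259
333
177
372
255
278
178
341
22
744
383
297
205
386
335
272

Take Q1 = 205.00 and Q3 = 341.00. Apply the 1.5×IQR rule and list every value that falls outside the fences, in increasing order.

744

IQR = Q3 − Q1 = 341.00 − 205.00 = 136.00.
Lower fence = Q1 − 1.5·IQR = 205.00 − 204.00 = 1.00.
Upper fence = Q3 + 1.5·IQR = 341.00 + 204.00 = 545.00.
744 > 545.00 → outlier.
All remaining values lie within [1.00, 545.00].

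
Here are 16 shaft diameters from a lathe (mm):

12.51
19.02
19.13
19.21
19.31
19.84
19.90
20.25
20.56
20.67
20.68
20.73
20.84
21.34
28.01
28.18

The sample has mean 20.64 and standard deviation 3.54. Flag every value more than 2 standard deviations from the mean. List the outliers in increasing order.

12.51, 28.01, 28.18

Cutoffs at x̄ ± 2s: 20.64 ± 2·3.54 = [13.56, 27.72].
12.51: z = -2.30, |z| > 2 → outlier.
28.01: z = 2.08, |z| > 2 → outlier.
28.18: z = 2.13, |z| > 2 → outlier.
Every other value lies within [13.56, 27.72].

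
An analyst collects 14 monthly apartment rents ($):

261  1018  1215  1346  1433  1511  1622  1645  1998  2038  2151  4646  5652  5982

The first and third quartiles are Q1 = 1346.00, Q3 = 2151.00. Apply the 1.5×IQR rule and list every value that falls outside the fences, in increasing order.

IQR = Q3 − Q1 = 2151.00 − 1346.00 = 805.00.
Lower fence = Q1 − 1.5·IQR = 1346.00 − 1207.50 = 138.50.
Upper fence = Q3 + 1.5·IQR = 2151.00 + 1207.50 = 3358.50.
4646 > 3358.50 → outlier.
5652 > 3358.50 → outlier.
5982 > 3358.50 → outlier.
All remaining values lie within [138.50, 3358.50].

4646, 5652, 5982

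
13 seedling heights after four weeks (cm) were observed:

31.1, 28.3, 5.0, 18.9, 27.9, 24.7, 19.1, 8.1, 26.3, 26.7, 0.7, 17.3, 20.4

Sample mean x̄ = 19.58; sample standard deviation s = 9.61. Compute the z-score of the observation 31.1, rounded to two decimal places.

1.20

z = (31.1 − 19.58) / 9.61 = 1.20.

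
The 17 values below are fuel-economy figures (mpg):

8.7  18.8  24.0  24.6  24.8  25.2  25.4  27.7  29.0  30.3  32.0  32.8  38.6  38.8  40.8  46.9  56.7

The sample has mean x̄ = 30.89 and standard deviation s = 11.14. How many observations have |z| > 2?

1

Cutoffs: x̄ ± 2s = [8.61, 53.17].
Outside the cutoffs: 56.7.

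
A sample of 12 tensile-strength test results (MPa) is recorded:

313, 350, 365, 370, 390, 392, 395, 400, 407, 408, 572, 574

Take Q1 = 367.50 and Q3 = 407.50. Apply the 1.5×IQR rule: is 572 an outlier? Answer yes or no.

IQR = Q3 − Q1 = 407.50 − 367.50 = 40.00.
Lower fence = Q1 − 1.5·IQR = 367.50 − 60.00 = 307.50.
Upper fence = Q3 + 1.5·IQR = 407.50 + 60.00 = 467.50.
572 lies above the upper fence.

yes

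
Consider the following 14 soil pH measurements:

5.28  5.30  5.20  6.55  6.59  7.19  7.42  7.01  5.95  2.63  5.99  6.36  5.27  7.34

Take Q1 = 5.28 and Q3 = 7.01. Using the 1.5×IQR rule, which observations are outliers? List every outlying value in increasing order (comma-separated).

IQR = Q3 − Q1 = 7.01 − 5.28 = 1.73.
Lower fence = Q1 − 1.5·IQR = 5.28 − 2.595 = 2.685.
Upper fence = Q3 + 1.5·IQR = 7.01 + 2.595 = 9.605.
2.63 < 2.685 → outlier.
All remaining values lie within [2.685, 9.605].

2.63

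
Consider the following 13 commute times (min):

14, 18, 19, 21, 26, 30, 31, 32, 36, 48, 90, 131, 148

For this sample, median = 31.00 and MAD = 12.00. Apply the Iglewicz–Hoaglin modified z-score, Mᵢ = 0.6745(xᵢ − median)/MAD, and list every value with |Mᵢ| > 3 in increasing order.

90, 131, 148

|Mᵢ| > 3 ⇔ |xᵢ − 31.00| > 3·12.00/0.6745 = 53.37.
So outliers lie outside [-22.37, 84.37].
90: M = 3.32 → outlier.
131: M = 5.62 → outlier.
148: M = 6.58 → outlier.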